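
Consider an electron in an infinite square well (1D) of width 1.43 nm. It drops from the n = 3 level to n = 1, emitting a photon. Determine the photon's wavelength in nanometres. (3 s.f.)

E_1 = h²/(8m_eL²) = 2.946×10^-20 J, so ΔE = (3² − 1²)E_1 = 2.357×10^-19 J.
λ = hc/ΔE = (6.626×10^-34·2.998×10^8)/2.357×10^-19 = 8.43×10^-7 m = 843 nm.

λ = 843 nm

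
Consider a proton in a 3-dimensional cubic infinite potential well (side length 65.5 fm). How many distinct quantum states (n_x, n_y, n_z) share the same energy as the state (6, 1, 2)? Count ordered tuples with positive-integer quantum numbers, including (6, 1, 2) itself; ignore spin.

degeneracy = 9

The level has n_x² + n_y² + n_z² = 41. The ordered positive-integer solutions are (1, 2, 6), (1, 6, 2), (2, 1, 6), (2, 6, 1), (3, 4, 4), (4, 3, 4), (4, 4, 3), (6, 1, 2), (6, 2, 1).
That gives 9 states.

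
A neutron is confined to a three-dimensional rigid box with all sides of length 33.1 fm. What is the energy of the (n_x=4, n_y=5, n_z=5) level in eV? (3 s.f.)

E = 1.23×10^7 eV

For a 3D rectangular well E = (h²/8m_n)·Σ n_i²/L_i² = (6.626×10^-34)²/(8·1.675×10^-27) · [4²/(33.1 fm)² + 5²/(33.1 fm)² + 5²/(33.1 fm)²].
Evaluating gives E = 1.974×10^-12 J = 1.23×10^7 eV.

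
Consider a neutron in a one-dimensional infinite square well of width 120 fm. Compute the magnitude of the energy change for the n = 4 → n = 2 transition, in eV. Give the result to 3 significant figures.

|ΔE| = 1.70×10^5 eV

E_1 = h²/(8m_nL²) = 2.275×10^-15 J.
|ΔE| = |4² − 2²|·E_1 = 12·2.275×10^-15 J = 2.730×10^-14 J = 1.70×10^5 eV.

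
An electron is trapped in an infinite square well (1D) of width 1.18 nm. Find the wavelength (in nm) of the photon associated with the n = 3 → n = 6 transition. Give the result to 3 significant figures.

E_1 = h²/(8m_eL²) = 4.327×10^-20 J, so ΔE = (6² − 3²)E_1 = 1.168×10^-18 J.
λ = hc/ΔE = (6.626×10^-34·2.998×10^8)/1.168×10^-18 = 1.70×10^-7 m = 170 nm.

λ = 170 nm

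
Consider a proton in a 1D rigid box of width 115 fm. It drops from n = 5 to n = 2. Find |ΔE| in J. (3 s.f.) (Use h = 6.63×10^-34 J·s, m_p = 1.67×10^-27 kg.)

|ΔE| = 5.22×10^-14 J

E_1 = h²/(8m_pL²) = 2.488×10^-15 J.
|ΔE| = |5² − 2²|·E_1 = 21·2.488×10^-15 J = 5.22×10^-14 J.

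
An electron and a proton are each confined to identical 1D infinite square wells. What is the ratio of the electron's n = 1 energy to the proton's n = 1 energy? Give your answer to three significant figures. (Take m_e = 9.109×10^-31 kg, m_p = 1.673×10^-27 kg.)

E_n ∝ 1/m at fixed n and L, so the ratio is m_p/m_e = 1.673×10^-27/9.109×10^-31 = 1.84×10^3.

1.84×10^3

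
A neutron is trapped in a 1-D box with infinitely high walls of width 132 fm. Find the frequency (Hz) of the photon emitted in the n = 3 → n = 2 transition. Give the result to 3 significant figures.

E_1 = h²/(8m_nL²) = 1.880×10^-15 J and ΔE = (3² − 2²)E_1 = 9.400×10^-15 J.
f = ΔE/h = 9.400×10^-15/6.626×10^-34 = 1.42×10^19 Hz.

f = 1.42×10^19 Hz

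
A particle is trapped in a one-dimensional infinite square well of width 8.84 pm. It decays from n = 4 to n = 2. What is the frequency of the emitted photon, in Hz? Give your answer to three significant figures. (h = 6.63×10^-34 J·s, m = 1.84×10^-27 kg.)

f = 6.92×10^15 Hz

E_1 = h²/(8mL²) = 3.821×10^-19 J and ΔE = (4² − 2²)E_1 = 4.585×10^-18 J.
f = ΔE/h = 4.585×10^-18/6.63×10^-34 = 6.92×10^15 Hz.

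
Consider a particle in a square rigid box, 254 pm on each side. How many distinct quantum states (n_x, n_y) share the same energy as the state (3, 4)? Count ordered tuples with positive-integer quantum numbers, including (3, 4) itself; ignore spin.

degeneracy = 2

The level has n_x² + n_y² = 25. The ordered positive-integer solutions are (3, 4), (4, 3).
That gives 2 states.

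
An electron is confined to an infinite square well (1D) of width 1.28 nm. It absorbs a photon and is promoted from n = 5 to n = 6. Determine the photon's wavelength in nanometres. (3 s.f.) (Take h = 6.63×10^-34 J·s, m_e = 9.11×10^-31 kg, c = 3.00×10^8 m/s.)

λ = 491 nm

E_1 = h²/(8m_eL²) = 3.681×10^-20 J, so ΔE = (6² − 5²)E_1 = 4.049×10^-19 J.
λ = hc/ΔE = (6.63×10^-34·3.00×10^8)/4.049×10^-19 = 4.91×10^-7 m = 491 nm.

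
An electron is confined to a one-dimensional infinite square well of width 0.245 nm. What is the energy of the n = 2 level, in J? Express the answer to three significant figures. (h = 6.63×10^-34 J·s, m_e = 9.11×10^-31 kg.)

For an infinite well E_n = n²h²/(8m_eL²), so E_1 = h²/(8m_eL²) = (6.63×10^-34)²/(8·9.11×10^-31·(2.45×10^-10 m)²) = 1.005×10^-18 J.
Then E_2 = 2²·E_1 = 4·1.005×10^-18 J = 4.02×10^-18 J.

E_2 = 4.02×10^-18 J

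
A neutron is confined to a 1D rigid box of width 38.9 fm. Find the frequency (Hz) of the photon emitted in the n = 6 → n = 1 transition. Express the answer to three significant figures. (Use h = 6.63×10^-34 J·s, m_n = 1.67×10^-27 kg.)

E_1 = h²/(8m_nL²) = 2.174×10^-14 J and ΔE = (6² − 1²)E_1 = 7.609×10^-13 J.
f = ΔE/h = 7.609×10^-13/6.63×10^-34 = 1.15×10^21 Hz.

f = 1.15×10^21 Hz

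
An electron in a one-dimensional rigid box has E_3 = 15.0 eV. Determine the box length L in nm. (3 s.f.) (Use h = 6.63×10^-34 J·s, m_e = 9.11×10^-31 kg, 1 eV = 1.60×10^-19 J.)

L = 0.476 nm

From E_n = n²h²/(8m_eL²), L = n·h/√(8m_eE_n).
E_3 = 15.0 eV = 2.400×10^-18 J, so L = 3·6.63×10^-34/√(8·9.11×10^-31·2.400×10^-18) = 4.76×10^-10 m = 0.476 nm.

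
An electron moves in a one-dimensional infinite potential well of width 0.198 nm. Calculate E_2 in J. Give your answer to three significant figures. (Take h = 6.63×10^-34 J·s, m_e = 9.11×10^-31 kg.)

For an infinite well E_n = n²h²/(8m_eL²), so E_1 = h²/(8m_eL²) = (6.63×10^-34)²/(8·9.11×10^-31·(1.98×10^-10 m)²) = 1.538×10^-18 J.
Then E_2 = 2²·E_1 = 4·1.538×10^-18 J = 6.15×10^-18 J.

E_2 = 6.15×10^-18 J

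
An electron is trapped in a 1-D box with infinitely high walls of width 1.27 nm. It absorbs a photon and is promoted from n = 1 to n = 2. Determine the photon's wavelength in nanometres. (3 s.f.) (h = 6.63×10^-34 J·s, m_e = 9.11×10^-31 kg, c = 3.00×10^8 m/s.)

λ = 1.77×10^3 nm

E_1 = h²/(8m_eL²) = 3.739×10^-20 J, so ΔE = (2² − 1²)E_1 = 1.122×10^-19 J.
λ = hc/ΔE = (6.63×10^-34·3.00×10^8)/1.122×10^-19 = 1.77×10^-6 m = 1.77×10^3 nm.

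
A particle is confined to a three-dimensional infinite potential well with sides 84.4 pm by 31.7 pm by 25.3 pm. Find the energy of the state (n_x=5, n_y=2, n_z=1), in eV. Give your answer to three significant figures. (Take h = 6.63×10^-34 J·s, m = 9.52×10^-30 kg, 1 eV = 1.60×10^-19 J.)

E = 327 eV

For a 3D rectangular well E = (h²/8m)·Σ n_i²/L_i² = (6.63×10^-34)²/(8·9.52×10^-30) · [5²/(84.4 pm)² + 2²/(31.7 pm)² + 1²/(25.3 pm)²].
Evaluating gives E = 5.225×10^-17 J = 327 eV.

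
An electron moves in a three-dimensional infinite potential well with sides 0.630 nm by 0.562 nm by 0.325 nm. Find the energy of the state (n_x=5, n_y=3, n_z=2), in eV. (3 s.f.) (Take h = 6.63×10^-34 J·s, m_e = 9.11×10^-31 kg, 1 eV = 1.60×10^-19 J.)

E = 48.8 eV

For a 3D rectangular well E = (h²/8m_e)·Σ n_i²/L_i² = (6.63×10^-34)²/(8·9.11×10^-31) · [5²/(0.630 nm)² + 3²/(0.562 nm)² + 2²/(0.325 nm)²].
Evaluating gives E = 7.802×10^-18 J = 48.8 eV.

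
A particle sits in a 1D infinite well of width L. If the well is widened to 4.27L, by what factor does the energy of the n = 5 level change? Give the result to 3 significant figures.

0.0548

E_n ∝ 1/L², so the energy scales by 1/4.27² = 0.0548.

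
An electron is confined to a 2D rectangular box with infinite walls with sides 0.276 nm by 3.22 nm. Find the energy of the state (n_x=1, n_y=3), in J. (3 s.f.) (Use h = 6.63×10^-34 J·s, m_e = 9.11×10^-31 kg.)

For a 2D rectangular well E = (h²/8m_e)·Σ n_i²/L_i² = (6.63×10^-34)²/(8·9.11×10^-31) · [1²/(0.276 nm)² + 3²/(3.22 nm)²].
Evaluating gives E = 8.44×10^-19 J.

E = 8.44×10^-19 J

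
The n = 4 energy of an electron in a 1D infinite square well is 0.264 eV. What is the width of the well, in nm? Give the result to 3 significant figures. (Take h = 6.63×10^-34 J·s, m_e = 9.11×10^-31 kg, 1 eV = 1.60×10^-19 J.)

L = 4.78 nm

From E_n = n²h²/(8m_eL²), L = n·h/√(8m_eE_n).
E_4 = 0.264 eV = 4.224×10^-20 J, so L = 4·6.63×10^-34/√(8·9.11×10^-31·4.224×10^-20) = 4.78×10^-9 m = 4.78 nm.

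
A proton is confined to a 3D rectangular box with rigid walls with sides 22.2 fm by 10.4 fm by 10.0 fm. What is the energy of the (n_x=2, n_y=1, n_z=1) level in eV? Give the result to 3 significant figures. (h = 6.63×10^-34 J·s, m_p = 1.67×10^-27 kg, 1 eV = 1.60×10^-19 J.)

For a 3D rectangular well E = (h²/8m_p)·Σ n_i²/L_i² = (6.63×10^-34)²/(8·1.67×10^-27) · [2²/(22.2 fm)² + 1²/(10.4 fm)² + 1²/(10.0 fm)²].
Evaluating gives E = 9.003×10^-13 J = 5.63×10^6 eV.

E = 5.63×10^6 eV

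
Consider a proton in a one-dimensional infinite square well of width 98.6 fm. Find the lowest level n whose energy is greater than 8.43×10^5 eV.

n = 7

E_1 = h²/(8m_pL²) = 3.374×10^-15 J = 2.106×10^4 eV.
Need n² > 8.43×10^5/2.106×10^4 = 40.03, i.e. n > 6.327.
The smallest integer satisfying this is n = 7.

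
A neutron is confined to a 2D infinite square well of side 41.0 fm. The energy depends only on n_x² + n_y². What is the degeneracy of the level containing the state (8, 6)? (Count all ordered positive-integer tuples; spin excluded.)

degeneracy = 2

The level has n_x² + n_y² = 100. The ordered positive-integer solutions are (6, 8), (8, 6).
That gives 2 states.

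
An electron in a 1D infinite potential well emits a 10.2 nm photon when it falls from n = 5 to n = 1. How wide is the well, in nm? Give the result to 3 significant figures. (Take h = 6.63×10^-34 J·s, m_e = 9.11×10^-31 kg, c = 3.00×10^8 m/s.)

The photon carries ΔE = hc/λ = 6.63×10^-34·3.00×10^8/1.02×10^-8 m = 1.950×10^-17 J.
Since ΔE = (5² − 1²)E_1, E_1 = 8.125×10^-19 J, and L = h/√(8m_eE_1) = 2.72×10^-10 m = 0.272 nm.

L = 0.272 nm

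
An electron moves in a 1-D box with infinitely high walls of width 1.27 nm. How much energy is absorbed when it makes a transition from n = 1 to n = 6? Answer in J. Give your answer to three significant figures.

|ΔE| = 1.31×10^-18 J

E_1 = h²/(8m_eL²) = 3.735×10^-20 J.
|ΔE| = |1² − 6²|·E_1 = 35·3.735×10^-20 J = 1.31×10^-18 J.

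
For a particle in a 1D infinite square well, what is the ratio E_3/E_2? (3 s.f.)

E_n ∝ n², so E_3/E_2 = 3²/2² = 9/4 = 2.25.

2.25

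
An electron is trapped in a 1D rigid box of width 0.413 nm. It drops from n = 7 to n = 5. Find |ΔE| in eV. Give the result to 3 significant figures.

E_1 = h²/(8m_eL²) = 3.532×10^-19 J.
|ΔE| = |7² − 5²|·E_1 = 24·3.532×10^-19 J = 8.477×10^-18 J = 52.9 eV.

|ΔE| = 52.9 eV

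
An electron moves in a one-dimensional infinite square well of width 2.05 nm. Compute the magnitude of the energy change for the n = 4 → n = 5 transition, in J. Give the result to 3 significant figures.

|ΔE| = 1.29×10^-19 J

E_1 = h²/(8m_eL²) = 1.434×10^-20 J.
|ΔE| = |4² − 5²|·E_1 = 9·1.434×10^-20 J = 1.29×10^-19 J.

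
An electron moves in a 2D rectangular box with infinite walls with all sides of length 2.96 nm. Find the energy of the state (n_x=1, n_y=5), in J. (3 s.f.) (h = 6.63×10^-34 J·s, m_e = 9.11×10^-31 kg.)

E = 1.79×10^-19 J

For a 2D rectangular well E = (h²/8m_e)·Σ n_i²/L_i² = (6.63×10^-34)²/(8·9.11×10^-31) · [1²/(2.96 nm)² + 5²/(2.96 nm)²].
Evaluating gives E = 1.79×10^-19 J.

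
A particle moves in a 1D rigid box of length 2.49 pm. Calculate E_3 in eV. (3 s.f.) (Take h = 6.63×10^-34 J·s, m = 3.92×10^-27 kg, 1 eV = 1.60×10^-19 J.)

For an infinite well E_n = n²h²/(8mL²), so E_1 = h²/(8mL²) = (6.63×10^-34)²/(8·3.92×10^-27·(2.49×10^-12 m)²) = 2.261×10^-18 J.
Then E_3 = 3²·E_1 = 9·2.261×10^-18 J = 2.035×10^-17 J.
Converting, E_3 = 2.035×10^-17 J / (1.60×10^-19 J/eV) = 127 eV.

E_3 = 127 eV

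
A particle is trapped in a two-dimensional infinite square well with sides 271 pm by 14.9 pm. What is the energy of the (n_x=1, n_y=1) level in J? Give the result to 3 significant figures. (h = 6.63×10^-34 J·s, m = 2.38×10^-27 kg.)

For a 2D rectangular well E = (h²/8m)·Σ n_i²/L_i² = (6.63×10^-34)²/(8·2.38×10^-27) · [1²/(271 pm)² + 1²/(14.9 pm)²].
Evaluating gives E = 1.04×10^-19 J.

E = 1.04×10^-19 J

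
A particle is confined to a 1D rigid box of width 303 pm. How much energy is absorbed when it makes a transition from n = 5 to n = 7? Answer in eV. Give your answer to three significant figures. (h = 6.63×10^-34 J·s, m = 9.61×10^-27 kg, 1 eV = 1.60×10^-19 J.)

|ΔE| = 0.00934 eV

E_1 = h²/(8mL²) = 6.228×10^-23 J.
|ΔE| = |5² − 7²|·E_1 = 24·6.228×10^-23 J = 1.495×10^-21 J = 0.00934 eV.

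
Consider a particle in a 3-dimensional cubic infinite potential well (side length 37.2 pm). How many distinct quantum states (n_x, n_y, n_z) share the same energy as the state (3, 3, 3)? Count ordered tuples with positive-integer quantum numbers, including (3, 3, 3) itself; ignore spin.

The level has n_x² + n_y² + n_z² = 27. The ordered positive-integer solutions are (1, 1, 5), (1, 5, 1), (3, 3, 3), (5, 1, 1).
That gives 4 states.

degeneracy = 4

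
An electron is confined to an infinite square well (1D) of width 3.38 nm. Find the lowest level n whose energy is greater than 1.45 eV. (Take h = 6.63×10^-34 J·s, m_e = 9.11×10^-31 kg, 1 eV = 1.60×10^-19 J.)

E_1 = h²/(8m_eL²) = 5.279×10^-21 J = 0.03299 eV.
Need n² > 1.45/0.03299 = 43.95, i.e. n > 6.629.
The smallest integer satisfying this is n = 7.

n = 7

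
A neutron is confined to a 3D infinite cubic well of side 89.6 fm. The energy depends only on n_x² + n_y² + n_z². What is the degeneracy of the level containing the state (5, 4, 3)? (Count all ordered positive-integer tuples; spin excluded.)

The level has n_x² + n_y² + n_z² = 50. The ordered positive-integer solutions are (3, 4, 5), (3, 5, 4), (4, 3, 5), (4, 5, 3), (5, 3, 4), (5, 4, 3).
That gives 6 states.

degeneracy = 6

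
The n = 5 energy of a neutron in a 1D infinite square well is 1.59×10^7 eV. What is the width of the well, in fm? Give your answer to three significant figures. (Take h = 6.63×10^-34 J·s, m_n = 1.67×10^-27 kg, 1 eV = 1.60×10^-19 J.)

From E_n = n²h²/(8m_nL²), L = n·h/√(8m_nE_n).
E_5 = 1.59×10^7 eV = 2.544×10^-12 J, so L = 5·6.63×10^-34/√(8·1.67×10^-27·2.544×10^-12) = 1.80×10^-14 m = 18.0 fm.

L = 18.0 fm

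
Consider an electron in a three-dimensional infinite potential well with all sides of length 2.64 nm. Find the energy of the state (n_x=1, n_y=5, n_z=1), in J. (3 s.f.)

E = 2.33×10^-19 J

For a 3D rectangular well E = (h²/8m_e)·Σ n_i²/L_i² = (6.626×10^-34)²/(8·9.109×10^-31) · [1²/(2.64 nm)² + 5²/(2.64 nm)² + 1²/(2.64 nm)²].
Evaluating gives E = 2.33×10^-19 J.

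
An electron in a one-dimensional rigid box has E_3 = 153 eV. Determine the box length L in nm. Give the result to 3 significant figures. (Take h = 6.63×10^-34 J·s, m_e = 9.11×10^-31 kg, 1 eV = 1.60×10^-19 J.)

L = 0.149 nm

From E_n = n²h²/(8m_eL²), L = n·h/√(8m_eE_n).
E_3 = 153 eV = 2.448×10^-17 J, so L = 3·6.63×10^-34/√(8·9.11×10^-31·2.448×10^-17) = 1.49×10^-10 m = 0.149 nm.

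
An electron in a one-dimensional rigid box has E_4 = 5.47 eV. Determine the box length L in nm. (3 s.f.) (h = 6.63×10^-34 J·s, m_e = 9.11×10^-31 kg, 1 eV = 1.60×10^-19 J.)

L = 1.05 nm

From E_n = n²h²/(8m_eL²), L = n·h/√(8m_eE_n).
E_4 = 5.47 eV = 8.752×10^-19 J, so L = 4·6.63×10^-34/√(8·9.11×10^-31·8.752×10^-19) = 1.05×10^-9 m = 1.05 nm.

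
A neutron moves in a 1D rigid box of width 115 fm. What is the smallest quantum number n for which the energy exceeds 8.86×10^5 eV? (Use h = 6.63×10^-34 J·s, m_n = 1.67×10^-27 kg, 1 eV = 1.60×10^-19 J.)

E_1 = h²/(8m_nL²) = 2.488×10^-15 J = 1.555×10^4 eV.
Need n² > 8.86×10^5/1.555×10^4 = 56.98, i.e. n > 7.549.
The smallest integer satisfying this is n = 8.

n = 8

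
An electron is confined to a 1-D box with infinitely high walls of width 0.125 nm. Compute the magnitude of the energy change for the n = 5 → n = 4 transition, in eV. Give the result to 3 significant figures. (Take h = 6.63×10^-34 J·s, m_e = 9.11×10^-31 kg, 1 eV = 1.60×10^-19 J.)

E_1 = h²/(8m_eL²) = 3.860×10^-18 J.
|ΔE| = |5² − 4²|·E_1 = 9·3.860×10^-18 J = 3.474×10^-17 J = 217 eV.

|ΔE| = 217 eV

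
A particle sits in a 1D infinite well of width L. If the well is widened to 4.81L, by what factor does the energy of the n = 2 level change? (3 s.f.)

0.0432

E_n ∝ 1/L², so the energy scales by 1/4.81² = 0.0432.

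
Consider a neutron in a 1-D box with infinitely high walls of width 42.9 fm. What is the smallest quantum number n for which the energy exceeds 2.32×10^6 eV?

E_1 = h²/(8m_nL²) = 1.780×10^-14 J = 1.111×10^5 eV.
Need n² > 2.32×10^6/1.111×10^5 = 20.88, i.e. n > 4.569.
The smallest integer satisfying this is n = 5.

n = 5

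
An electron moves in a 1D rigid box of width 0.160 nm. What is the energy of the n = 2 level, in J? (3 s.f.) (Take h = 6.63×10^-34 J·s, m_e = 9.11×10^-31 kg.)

E_2 = 9.42×10^-18 J

For an infinite well E_n = n²h²/(8m_eL²), so E_1 = h²/(8m_eL²) = (6.63×10^-34)²/(8·9.11×10^-31·(1.60×10^-10 m)²) = 2.356×10^-18 J.
Then E_2 = 2²·E_1 = 4·2.356×10^-18 J = 9.42×10^-18 J.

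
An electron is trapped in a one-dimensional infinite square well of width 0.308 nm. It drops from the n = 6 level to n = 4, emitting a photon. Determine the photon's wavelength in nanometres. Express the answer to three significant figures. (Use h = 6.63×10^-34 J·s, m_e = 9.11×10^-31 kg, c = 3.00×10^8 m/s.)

λ = 15.6 nm

E_1 = h²/(8m_eL²) = 6.358×10^-19 J, so ΔE = (6² − 4²)E_1 = 1.272×10^-17 J.
λ = hc/ΔE = (6.63×10^-34·3.00×10^8)/1.272×10^-17 = 1.56×10^-8 m = 15.6 nm.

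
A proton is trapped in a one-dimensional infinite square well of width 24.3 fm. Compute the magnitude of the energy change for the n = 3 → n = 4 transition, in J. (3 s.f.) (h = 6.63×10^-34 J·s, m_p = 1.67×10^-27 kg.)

E_1 = h²/(8m_pL²) = 5.572×10^-14 J.
|ΔE| = |3² − 4²|·E_1 = 7·5.572×10^-14 J = 3.90×10^-13 J.

|ΔE| = 3.90×10^-13 J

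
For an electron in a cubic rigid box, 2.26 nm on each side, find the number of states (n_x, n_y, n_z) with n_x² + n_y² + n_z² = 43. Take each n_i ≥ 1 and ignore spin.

The level has n_x² + n_y² + n_z² = 43. The ordered positive-integer solutions are (3, 3, 5), (3, 5, 3), (5, 3, 3).
That gives 3 states.

degeneracy = 3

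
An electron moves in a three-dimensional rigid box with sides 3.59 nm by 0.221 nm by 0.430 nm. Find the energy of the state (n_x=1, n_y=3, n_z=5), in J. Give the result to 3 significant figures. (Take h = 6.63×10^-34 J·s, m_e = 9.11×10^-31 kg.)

For a 3D rectangular well E = (h²/8m_e)·Σ n_i²/L_i² = (6.63×10^-34)²/(8·9.11×10^-31) · [1²/(3.59 nm)² + 3²/(0.221 nm)² + 5²/(0.430 nm)²].
Evaluating gives E = 1.93×10^-17 J.

E = 1.93×10^-17 J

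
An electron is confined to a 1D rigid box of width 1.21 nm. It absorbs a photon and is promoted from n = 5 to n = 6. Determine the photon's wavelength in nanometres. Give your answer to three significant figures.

λ = 439 nm

E_1 = h²/(8m_eL²) = 4.115×10^-20 J, so ΔE = (6² − 5²)E_1 = 4.526×10^-19 J.
λ = hc/ΔE = (6.626×10^-34·2.998×10^8)/4.526×10^-19 = 4.39×10^-7 m = 439 nm.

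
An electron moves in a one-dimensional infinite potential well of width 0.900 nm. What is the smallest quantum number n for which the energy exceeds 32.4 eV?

n = 9

E_1 = h²/(8m_eL²) = 7.438×10^-20 J = 0.4643 eV.
Need n² > 32.4/0.4643 = 69.78, i.e. n > 8.353.
The smallest integer satisfying this is n = 9.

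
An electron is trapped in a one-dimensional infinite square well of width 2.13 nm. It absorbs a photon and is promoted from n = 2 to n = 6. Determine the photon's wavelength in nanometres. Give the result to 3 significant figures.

E_1 = h²/(8m_eL²) = 1.328×10^-20 J, so ΔE = (6² − 2²)E_1 = 4.250×10^-19 J.
λ = hc/ΔE = (6.626×10^-34·2.998×10^8)/4.250×10^-19 = 4.67×10^-7 m = 467 nm.

λ = 467 nm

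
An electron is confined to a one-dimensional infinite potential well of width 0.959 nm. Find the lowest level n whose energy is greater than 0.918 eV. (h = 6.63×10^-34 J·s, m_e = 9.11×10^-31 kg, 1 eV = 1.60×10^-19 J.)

E_1 = h²/(8m_eL²) = 6.558×10^-20 J = 0.4099 eV.
Need n² > 0.918/0.4099 = 2.240, i.e. n > 1.497.
The smallest integer satisfying this is n = 2.

n = 2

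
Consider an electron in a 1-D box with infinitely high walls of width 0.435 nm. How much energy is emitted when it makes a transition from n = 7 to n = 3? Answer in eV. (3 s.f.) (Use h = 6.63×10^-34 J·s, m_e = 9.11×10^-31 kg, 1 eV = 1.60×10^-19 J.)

|ΔE| = 79.7 eV

E_1 = h²/(8m_eL²) = 3.187×10^-19 J.
|ΔE| = |7² − 3²|·E_1 = 40·3.187×10^-19 J = 1.275×10^-17 J = 79.7 eV.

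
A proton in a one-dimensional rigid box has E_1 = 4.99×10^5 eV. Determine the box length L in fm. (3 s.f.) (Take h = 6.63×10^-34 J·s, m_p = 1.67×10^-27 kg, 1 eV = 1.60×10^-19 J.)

From E_n = n²h²/(8m_pL²), L = n·h/√(8m_pE_n).
E_1 = 4.99×10^5 eV = 7.984×10^-14 J, so L = 1·6.63×10^-34/√(8·1.67×10^-27·7.984×10^-14) = 2.03×10^-14 m = 20.3 fm.

L = 20.3 fm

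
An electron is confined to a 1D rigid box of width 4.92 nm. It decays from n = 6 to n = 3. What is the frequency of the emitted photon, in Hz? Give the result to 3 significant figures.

f = 1.01×10^14 Hz

E_1 = h²/(8m_eL²) = 2.489×10^-21 J and ΔE = (6² − 3²)E_1 = 6.720×10^-20 J.
f = ΔE/h = 6.720×10^-20/6.626×10^-34 = 1.01×10^14 Hz.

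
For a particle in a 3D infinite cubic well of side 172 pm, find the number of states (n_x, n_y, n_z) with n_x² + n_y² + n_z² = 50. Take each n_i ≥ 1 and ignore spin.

The level has n_x² + n_y² + n_z² = 50. The ordered positive-integer solutions are (3, 4, 5), (3, 5, 4), (4, 3, 5), (4, 5, 3), (5, 3, 4), (5, 4, 3).
That gives 6 states.

degeneracy = 6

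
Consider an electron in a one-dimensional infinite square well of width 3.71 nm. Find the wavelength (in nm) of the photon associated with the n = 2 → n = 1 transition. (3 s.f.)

λ = 1.51×10^4 nm

E_1 = h²/(8m_eL²) = 4.377×10^-21 J, so ΔE = (2² − 1²)E_1 = 1.313×10^-20 J.
λ = hc/ΔE = (6.626×10^-34·2.998×10^8)/1.313×10^-20 = 1.51×10^-5 m = 1.51×10^4 nm.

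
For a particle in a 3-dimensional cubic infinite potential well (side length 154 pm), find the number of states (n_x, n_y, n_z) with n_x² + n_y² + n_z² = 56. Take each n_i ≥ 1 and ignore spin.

degeneracy = 6

The level has n_x² + n_y² + n_z² = 56. The ordered positive-integer solutions are (2, 4, 6), (2, 6, 4), (4, 2, 6), (4, 6, 2), (6, 2, 4), (6, 4, 2).
That gives 6 states.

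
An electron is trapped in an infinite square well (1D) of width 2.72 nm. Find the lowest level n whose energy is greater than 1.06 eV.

n = 5

E_1 = h²/(8m_eL²) = 8.143×10^-21 J = 0.05083 eV.
Need n² > 1.06/0.05083 = 20.85, i.e. n > 4.566.
The smallest integer satisfying this is n = 5.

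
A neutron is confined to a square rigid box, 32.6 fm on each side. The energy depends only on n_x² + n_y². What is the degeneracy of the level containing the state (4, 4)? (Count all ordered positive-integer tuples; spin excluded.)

degeneracy = 1

The level has n_x² + n_y² = 32. The ordered positive-integer solutions are (4, 4).
That gives 1 state.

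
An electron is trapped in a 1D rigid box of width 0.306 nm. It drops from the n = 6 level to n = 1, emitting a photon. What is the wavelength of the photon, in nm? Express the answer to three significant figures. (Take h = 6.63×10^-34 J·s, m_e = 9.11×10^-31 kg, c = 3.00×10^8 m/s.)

λ = 8.82 nm

E_1 = h²/(8m_eL²) = 6.441×10^-19 J, so ΔE = (6² − 1²)E_1 = 2.254×10^-17 J.
λ = hc/ΔE = (6.63×10^-34·3.00×10^8)/2.254×10^-17 = 8.82×10^-9 m = 8.82 nm.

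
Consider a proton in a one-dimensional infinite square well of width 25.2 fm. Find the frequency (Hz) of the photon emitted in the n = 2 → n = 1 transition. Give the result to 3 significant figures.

f = 2.34×10^20 Hz

E_1 = h²/(8m_pL²) = 5.166×10^-14 J and ΔE = (2² − 1²)E_1 = 1.550×10^-13 J.
f = ΔE/h = 1.550×10^-13/6.626×10^-34 = 2.34×10^20 Hz.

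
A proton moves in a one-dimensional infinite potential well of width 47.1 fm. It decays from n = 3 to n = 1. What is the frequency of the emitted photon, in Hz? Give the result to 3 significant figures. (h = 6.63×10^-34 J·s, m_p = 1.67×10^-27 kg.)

f = 1.79×10^20 Hz

E_1 = h²/(8m_pL²) = 1.483×10^-14 J and ΔE = (3² − 1²)E_1 = 1.186×10^-13 J.
f = ΔE/h = 1.186×10^-13/6.63×10^-34 = 1.79×10^20 Hz.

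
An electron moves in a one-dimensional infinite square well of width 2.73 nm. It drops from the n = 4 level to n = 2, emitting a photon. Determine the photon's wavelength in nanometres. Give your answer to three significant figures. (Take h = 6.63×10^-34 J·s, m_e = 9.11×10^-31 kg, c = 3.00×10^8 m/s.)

λ = 2.05×10^3 nm

E_1 = h²/(8m_eL²) = 8.093×10^-21 J, so ΔE = (4² − 2²)E_1 = 9.712×10^-20 J.
λ = hc/ΔE = (6.63×10^-34·3.00×10^8)/9.712×10^-20 = 2.05×10^-6 m = 2.05×10^3 nm.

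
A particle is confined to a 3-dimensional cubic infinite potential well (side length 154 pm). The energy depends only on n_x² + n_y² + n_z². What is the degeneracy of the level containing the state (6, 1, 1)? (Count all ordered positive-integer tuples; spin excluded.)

The level has n_x² + n_y² + n_z² = 38. The ordered positive-integer solutions are (1, 1, 6), (1, 6, 1), (2, 3, 5), (2, 5, 3), (3, 2, 5), (3, 5, 2), (5, 2, 3), (5, 3, 2), (6, 1, 1).
That gives 9 states.

degeneracy = 9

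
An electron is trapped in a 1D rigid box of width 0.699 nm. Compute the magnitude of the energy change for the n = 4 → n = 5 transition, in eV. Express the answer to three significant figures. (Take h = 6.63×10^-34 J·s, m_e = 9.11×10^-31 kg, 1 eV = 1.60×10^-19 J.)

E_1 = h²/(8m_eL²) = 1.234×10^-19 J.
|ΔE| = |4² − 5²|·E_1 = 9·1.234×10^-19 J = 1.111×10^-18 J = 6.94 eV.

|ΔE| = 6.94 eV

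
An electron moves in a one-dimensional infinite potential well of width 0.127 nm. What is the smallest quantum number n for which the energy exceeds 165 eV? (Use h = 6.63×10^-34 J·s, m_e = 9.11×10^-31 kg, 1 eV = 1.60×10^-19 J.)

E_1 = h²/(8m_eL²) = 3.739×10^-18 J = 23.37 eV.
Need n² > 165/23.37 = 7.060, i.e. n > 2.657.
The smallest integer satisfying this is n = 3.

n = 3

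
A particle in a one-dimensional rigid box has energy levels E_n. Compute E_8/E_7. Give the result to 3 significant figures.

E_n ∝ n², so E_8/E_7 = 8²/7² = 64/49 = 1.31.

1.31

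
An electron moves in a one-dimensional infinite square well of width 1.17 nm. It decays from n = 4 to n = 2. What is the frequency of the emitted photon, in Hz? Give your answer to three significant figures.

f = 7.97×10^14 Hz

E_1 = h²/(8m_eL²) = 4.401×10^-20 J and ΔE = (4² − 2²)E_1 = 5.281×10^-19 J.
f = ΔE/h = 5.281×10^-19/6.626×10^-34 = 7.97×10^14 Hz.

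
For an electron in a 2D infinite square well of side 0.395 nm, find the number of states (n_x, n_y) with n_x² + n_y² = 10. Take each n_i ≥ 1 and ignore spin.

degeneracy = 2

The level has n_x² + n_y² = 10. The ordered positive-integer solutions are (1, 3), (3, 1).
That gives 2 states.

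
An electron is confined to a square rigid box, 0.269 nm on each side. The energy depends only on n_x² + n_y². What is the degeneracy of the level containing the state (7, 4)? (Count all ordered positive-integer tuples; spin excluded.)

degeneracy = 4

The level has n_x² + n_y² = 65. The ordered positive-integer solutions are (1, 8), (4, 7), (7, 4), (8, 1).
That gives 4 states.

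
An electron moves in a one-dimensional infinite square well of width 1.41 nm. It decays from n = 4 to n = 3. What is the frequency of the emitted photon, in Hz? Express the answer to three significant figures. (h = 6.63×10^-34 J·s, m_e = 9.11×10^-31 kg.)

E_1 = h²/(8m_eL²) = 3.034×10^-20 J and ΔE = (4² − 3²)E_1 = 2.124×10^-19 J.
f = ΔE/h = 2.124×10^-19/6.63×10^-34 = 3.20×10^14 Hz.

f = 3.20×10^14 Hz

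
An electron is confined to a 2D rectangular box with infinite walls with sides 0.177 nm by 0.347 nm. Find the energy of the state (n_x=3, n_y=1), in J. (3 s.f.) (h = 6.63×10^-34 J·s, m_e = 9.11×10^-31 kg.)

E = 1.78×10^-17 J

For a 2D rectangular well E = (h²/8m_e)·Σ n_i²/L_i² = (6.63×10^-34)²/(8·9.11×10^-31) · [3²/(0.177 nm)² + 1²/(0.347 nm)²].
Evaluating gives E = 1.78×10^-17 J.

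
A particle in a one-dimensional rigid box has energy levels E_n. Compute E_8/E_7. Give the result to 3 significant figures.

1.31

E_n ∝ n², so E_8/E_7 = 8²/7² = 64/49 = 1.31.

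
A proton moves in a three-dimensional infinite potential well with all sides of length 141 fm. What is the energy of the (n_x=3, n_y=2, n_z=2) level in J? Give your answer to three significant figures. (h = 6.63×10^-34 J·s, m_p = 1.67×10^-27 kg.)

E = 2.81×10^-14 J

For a 3D rectangular well E = (h²/8m_p)·Σ n_i²/L_i² = (6.63×10^-34)²/(8·1.67×10^-27) · [3²/(141 fm)² + 2²/(141 fm)² + 2²/(141 fm)²].
Evaluating gives E = 2.81×10^-14 J.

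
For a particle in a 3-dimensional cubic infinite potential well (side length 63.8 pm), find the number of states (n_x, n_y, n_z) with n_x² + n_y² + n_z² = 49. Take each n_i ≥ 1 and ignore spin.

The level has n_x² + n_y² + n_z² = 49. The ordered positive-integer solutions are (2, 3, 6), (2, 6, 3), (3, 2, 6), (3, 6, 2), (6, 2, 3), (6, 3, 2).
That gives 6 states.

degeneracy = 6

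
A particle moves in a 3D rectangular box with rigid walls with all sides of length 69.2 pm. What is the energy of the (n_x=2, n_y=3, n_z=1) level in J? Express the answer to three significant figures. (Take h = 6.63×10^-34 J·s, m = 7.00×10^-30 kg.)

For a 3D rectangular well E = (h²/8m)·Σ n_i²/L_i² = (6.63×10^-34)²/(8·7.00×10^-30) · [2²/(69.2 pm)² + 3²/(69.2 pm)² + 1²/(69.2 pm)²].
Evaluating gives E = 2.29×10^-17 J.

E = 2.29×10^-17 J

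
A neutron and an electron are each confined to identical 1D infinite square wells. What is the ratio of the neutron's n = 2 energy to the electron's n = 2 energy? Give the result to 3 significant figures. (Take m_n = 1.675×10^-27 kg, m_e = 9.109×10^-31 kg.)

E_n ∝ 1/m at fixed n and L, so the ratio is m_e/m_n = 9.109×10^-31/1.675×10^-27 = 5.44×10^-4.

5.44×10^-4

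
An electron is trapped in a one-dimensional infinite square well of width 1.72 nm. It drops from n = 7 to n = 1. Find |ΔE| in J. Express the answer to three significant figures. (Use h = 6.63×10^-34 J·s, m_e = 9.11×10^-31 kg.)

E_1 = h²/(8m_eL²) = 2.039×10^-20 J.
|ΔE| = |7² − 1²|·E_1 = 48·2.039×10^-20 J = 9.79×10^-19 J.

|ΔE| = 9.79×10^-19 J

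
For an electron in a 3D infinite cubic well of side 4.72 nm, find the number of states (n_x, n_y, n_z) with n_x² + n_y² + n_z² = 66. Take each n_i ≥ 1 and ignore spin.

degeneracy = 12

The level has n_x² + n_y² + n_z² = 66. The ordered positive-integer solutions are (1, 1, 8), (1, 4, 7), (1, 7, 4), (1, 8, 1), (4, 1, 7), (4, 5, 5), (4, 7, 1), (5, 4, 5), (5, 5, 4), (7, 1, 4), (7, 4, 1), (8, 1, 1).
That gives 12 states.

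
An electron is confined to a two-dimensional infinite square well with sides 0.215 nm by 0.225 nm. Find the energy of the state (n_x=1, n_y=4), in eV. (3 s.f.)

For a 2D rectangular well E = (h²/8m_e)·Σ n_i²/L_i² = (6.626×10^-34)²/(8·9.109×10^-31) · [1²/(0.215 nm)² + 4²/(0.225 nm)²].
Evaluating gives E = 2.034×10^-17 J = 127 eV.

E = 127 eV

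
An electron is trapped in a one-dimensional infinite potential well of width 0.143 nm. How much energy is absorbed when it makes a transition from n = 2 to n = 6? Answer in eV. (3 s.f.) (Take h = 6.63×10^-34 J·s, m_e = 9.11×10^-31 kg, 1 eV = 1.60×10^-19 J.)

E_1 = h²/(8m_eL²) = 2.949×10^-18 J.
|ΔE| = |2² − 6²|·E_1 = 32·2.949×10^-18 J = 9.437×10^-17 J = 590 eV.

|ΔE| = 590 eV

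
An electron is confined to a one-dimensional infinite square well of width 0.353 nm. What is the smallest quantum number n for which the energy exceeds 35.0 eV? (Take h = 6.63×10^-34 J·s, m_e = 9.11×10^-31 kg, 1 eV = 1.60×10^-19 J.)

n = 4

E_1 = h²/(8m_eL²) = 4.840×10^-19 J = 3.025 eV.
Need n² > 35.0/3.025 = 11.57, i.e. n > 3.401.
The smallest integer satisfying this is n = 4.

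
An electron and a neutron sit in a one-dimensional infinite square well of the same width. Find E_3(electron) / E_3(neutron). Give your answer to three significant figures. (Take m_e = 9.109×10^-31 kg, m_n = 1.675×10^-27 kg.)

1.84×10^3

E_n ∝ 1/m at fixed n and L, so the ratio is m_n/m_e = 1.675×10^-27/9.109×10^-31 = 1.84×10^3.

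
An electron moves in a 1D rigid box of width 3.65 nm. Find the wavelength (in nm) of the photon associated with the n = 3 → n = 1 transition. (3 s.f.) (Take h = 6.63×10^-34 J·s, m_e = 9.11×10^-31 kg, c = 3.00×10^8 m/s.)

E_1 = h²/(8m_eL²) = 4.527×10^-21 J, so ΔE = (3² − 1²)E_1 = 3.622×10^-20 J.
λ = hc/ΔE = (6.63×10^-34·3.00×10^8)/3.622×10^-20 = 5.49×10^-6 m = 5.49×10^3 nm.

λ = 5.49×10^3 nm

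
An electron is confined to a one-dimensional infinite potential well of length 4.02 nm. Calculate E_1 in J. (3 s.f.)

For an infinite well E_n = n²h²/(8m_eL²), so E_1 = h²/(8m_eL²) = (6.626×10^-34)²/(8·9.109×10^-31·(4.02×10^-9 m)²) = 3.728×10^-21 J.

E_1 = 3.73×10^-21 J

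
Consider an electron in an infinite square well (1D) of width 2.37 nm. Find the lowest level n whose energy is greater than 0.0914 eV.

n = 2

E_1 = h²/(8m_eL²) = 1.073×10^-20 J = 0.06698 eV.
Need n² > 0.0914/0.06698 = 1.365, i.e. n > 1.168.
The smallest integer satisfying this is n = 2.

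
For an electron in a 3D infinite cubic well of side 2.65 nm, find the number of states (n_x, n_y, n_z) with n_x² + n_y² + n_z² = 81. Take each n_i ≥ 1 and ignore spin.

degeneracy = 12

The level has n_x² + n_y² + n_z² = 81. The ordered positive-integer solutions are (1, 4, 8), (1, 8, 4), (3, 6, 6), (4, 1, 8), (4, 4, 7), (4, 7, 4), (4, 8, 1), (6, 3, 6), (6, 6, 3), (7, 4, 4), (8, 1, 4), (8, 4, 1).
That gives 12 states.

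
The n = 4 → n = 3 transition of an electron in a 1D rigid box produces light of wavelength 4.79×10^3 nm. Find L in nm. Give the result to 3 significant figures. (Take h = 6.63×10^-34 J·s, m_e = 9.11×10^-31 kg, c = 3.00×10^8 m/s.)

The photon carries ΔE = hc/λ = 6.63×10^-34·3.00×10^8/4.79×10^-6 m = 4.152×10^-20 J.
Since ΔE = (4² − 3²)E_1, E_1 = 5.931×10^-21 J, and L = h/√(8m_eE_1) = 3.19×10^-9 m = 3.19 nm.

L = 3.19 nm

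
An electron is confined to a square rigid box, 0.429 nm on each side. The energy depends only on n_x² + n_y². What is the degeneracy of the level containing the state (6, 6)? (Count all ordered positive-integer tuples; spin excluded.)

degeneracy = 1

The level has n_x² + n_y² = 72. The ordered positive-integer solutions are (6, 6).
That gives 1 state.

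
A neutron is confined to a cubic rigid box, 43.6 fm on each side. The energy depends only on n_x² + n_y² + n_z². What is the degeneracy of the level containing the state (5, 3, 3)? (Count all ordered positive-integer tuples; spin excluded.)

The level has n_x² + n_y² + n_z² = 43. The ordered positive-integer solutions are (3, 3, 5), (3, 5, 3), (5, 3, 3).
That gives 3 states.

degeneracy = 3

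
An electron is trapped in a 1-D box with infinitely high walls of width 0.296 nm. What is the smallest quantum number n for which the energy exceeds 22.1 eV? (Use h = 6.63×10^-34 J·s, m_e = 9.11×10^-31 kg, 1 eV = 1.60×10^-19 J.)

E_1 = h²/(8m_eL²) = 6.884×10^-19 J = 4.303 eV.
Need n² > 22.1/4.303 = 5.136, i.e. n > 2.266.
The smallest integer satisfying this is n = 3.

n = 3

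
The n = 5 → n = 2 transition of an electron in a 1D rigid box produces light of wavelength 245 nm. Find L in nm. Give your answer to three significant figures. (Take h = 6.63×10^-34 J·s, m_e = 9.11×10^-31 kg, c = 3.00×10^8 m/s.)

The photon carries ΔE = hc/λ = 6.63×10^-34·3.00×10^8/2.45×10^-7 m = 8.118×10^-19 J.
Since ΔE = (5² − 2²)E_1, E_1 = 3.866×10^-20 J, and L = h/√(8m_eE_1) = 1.25×10^-9 m = 1.25 nm.

L = 1.25 nm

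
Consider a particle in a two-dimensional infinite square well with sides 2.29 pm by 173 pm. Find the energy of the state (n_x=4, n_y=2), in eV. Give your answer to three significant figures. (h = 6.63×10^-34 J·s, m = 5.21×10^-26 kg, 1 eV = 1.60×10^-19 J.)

For a 2D rectangular well E = (h²/8m)·Σ n_i²/L_i² = (6.63×10^-34)²/(8·5.21×10^-26) · [4²/(2.29 pm)² + 2²/(173 pm)²].
Evaluating gives E = 3.218×10^-18 J = 20.1 eV.

E = 20.1 eV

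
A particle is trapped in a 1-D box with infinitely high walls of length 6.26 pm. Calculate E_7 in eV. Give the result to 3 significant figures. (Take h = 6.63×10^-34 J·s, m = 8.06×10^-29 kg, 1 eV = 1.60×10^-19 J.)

For an infinite well E_n = n²h²/(8mL²), so E_1 = h²/(8mL²) = (6.63×10^-34)²/(8·8.06×10^-29·(6.26×10^-12 m)²) = 1.740×10^-17 J.
Then E_7 = 7²·E_1 = 49·1.740×10^-17 J = 8.526×10^-16 J.
Converting, E_7 = 8.526×10^-16 J / (1.60×10^-19 J/eV) = 5.33×10^3 eV.

E_7 = 5.33×10^3 eV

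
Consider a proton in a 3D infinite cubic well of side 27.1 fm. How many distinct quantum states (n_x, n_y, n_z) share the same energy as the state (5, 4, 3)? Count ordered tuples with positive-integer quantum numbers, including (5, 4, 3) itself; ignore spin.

degeneracy = 6

The level has n_x² + n_y² + n_z² = 50. The ordered positive-integer solutions are (3, 4, 5), (3, 5, 4), (4, 3, 5), (4, 5, 3), (5, 3, 4), (5, 4, 3).
That gives 6 states.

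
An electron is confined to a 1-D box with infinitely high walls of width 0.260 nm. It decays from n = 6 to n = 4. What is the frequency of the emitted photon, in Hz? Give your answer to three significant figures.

f = 2.69×10^16 Hz

E_1 = h²/(8m_eL²) = 8.912×10^-19 J and ΔE = (6² − 4²)E_1 = 1.782×10^-17 J.
f = ΔE/h = 1.782×10^-17/6.626×10^-34 = 2.69×10^16 Hz.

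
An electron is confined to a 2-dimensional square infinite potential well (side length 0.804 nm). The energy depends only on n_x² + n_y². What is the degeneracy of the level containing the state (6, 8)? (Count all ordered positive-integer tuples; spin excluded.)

The level has n_x² + n_y² = 100. The ordered positive-integer solutions are (6, 8), (8, 6).
That gives 2 states.

degeneracy = 2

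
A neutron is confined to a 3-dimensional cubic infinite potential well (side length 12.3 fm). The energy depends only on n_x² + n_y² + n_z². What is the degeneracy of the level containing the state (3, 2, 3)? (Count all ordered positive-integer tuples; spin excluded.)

The level has n_x² + n_y² + n_z² = 22. The ordered positive-integer solutions are (2, 3, 3), (3, 2, 3), (3, 3, 2).
That gives 3 states.

degeneracy = 3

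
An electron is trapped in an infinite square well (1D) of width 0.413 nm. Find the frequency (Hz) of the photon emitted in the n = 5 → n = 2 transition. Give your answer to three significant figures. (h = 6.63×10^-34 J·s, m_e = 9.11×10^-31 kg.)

E_1 = h²/(8m_eL²) = 3.536×10^-19 J and ΔE = (5² − 2²)E_1 = 7.426×10^-18 J.
f = ΔE/h = 7.426×10^-18/6.63×10^-34 = 1.12×10^16 Hz.

f = 1.12×10^16 Hz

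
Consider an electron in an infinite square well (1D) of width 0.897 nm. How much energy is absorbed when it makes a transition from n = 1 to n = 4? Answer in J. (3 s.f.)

E_1 = h²/(8m_eL²) = 7.488×10^-20 J.
|ΔE| = |1² − 4²|·E_1 = 15·7.488×10^-20 J = 1.12×10^-18 J.

|ΔE| = 1.12×10^-18 J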